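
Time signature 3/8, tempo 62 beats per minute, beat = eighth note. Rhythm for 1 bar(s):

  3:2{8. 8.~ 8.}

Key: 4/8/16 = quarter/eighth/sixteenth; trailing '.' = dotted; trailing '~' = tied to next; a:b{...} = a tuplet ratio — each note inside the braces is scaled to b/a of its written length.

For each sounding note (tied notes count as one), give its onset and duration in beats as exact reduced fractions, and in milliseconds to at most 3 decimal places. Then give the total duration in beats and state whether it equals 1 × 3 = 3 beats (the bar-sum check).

1) 0.0ms=0b +967.742ms=1b
2) 967.742ms=1b +1935.484ms=2b
Σ=3b of 3 (62bpm 3/8) — PASS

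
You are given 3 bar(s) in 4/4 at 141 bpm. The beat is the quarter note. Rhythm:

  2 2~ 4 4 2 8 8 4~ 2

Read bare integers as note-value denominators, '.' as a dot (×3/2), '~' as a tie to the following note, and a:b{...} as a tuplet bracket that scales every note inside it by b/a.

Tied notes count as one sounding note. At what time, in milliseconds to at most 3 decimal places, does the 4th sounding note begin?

1. 0.0ms @ 0 + 851.064ms (2)
2. 851.064ms @ 2 + 1276.596ms (3)
3. 2127.66ms @ 5 + 425.532ms (1)
4. 2553.191ms @ 6 + 851.064ms (2)
5. 3404.255ms @ 8 + 212.766ms (1/2)
6. 3617.021ms @ 17/2 + 212.766ms (1/2)
7. 3829.787ms @ 9 + 1276.596ms (3)

note 4 onset = 6b = 2553.191ms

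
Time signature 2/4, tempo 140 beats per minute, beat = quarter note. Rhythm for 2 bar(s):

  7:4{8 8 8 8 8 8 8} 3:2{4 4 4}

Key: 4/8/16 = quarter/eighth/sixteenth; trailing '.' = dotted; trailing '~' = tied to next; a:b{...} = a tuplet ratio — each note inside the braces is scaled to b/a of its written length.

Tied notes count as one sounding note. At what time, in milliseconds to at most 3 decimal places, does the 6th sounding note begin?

note 6 onset = 10/7b = 612.245ms

1. 0.0ms @ 0 + 122.449ms (2/7)
2. 122.449ms @ 2/7 + 122.449ms (2/7)
3. 244.898ms @ 4/7 + 122.449ms (2/7)
4. 367.347ms @ 6/7 + 122.449ms (2/7)
5. 489.796ms @ 8/7 + 122.449ms (2/7)
6. 612.245ms @ 10/7 + 122.449ms (2/7)
7. 734.694ms @ 12/7 + 122.449ms (2/7)
8. 857.143ms @ 2 + 285.714ms (2/3)
9. 1142.857ms @ 8/3 + 285.714ms (2/3)
10. 1428.571ms @ 10/3 + 285.714ms (2/3)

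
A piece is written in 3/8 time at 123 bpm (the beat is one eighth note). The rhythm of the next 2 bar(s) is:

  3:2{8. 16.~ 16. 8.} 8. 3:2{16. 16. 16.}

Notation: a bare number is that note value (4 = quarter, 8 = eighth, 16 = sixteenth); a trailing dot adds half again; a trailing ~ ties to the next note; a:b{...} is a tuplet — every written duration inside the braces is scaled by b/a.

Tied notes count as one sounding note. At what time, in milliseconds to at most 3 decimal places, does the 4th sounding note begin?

note 4 onset = 3b = 1463.415ms

1. 0.0ms @ 0 + 487.805ms (1)
2. 487.805ms @ 1 + 487.805ms (1)
3. 975.61ms @ 2 + 487.805ms (1)
4. 1463.415ms @ 3 + 731.707ms (3/2)
5. 2195.122ms @ 9/2 + 243.902ms (1/2)
6. 2439.024ms @ 5 + 243.902ms (1/2)
7. 2682.927ms @ 11/2 + 243.902ms (1/2)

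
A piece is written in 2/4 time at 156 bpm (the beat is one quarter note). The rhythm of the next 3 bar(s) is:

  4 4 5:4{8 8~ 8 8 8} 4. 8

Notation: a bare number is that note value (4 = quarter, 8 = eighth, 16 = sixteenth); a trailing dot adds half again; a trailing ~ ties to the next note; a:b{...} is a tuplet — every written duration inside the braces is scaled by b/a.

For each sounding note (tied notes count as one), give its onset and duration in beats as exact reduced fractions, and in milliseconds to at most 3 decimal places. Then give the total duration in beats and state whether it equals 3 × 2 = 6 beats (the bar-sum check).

1) 0.0ms=0b +384.615ms=1b
2) 384.615ms=1b +384.615ms=1b
3) 769.231ms=2b +153.846ms=2/5b
4) 923.077ms=12/5b +307.692ms=4/5b
5) 1230.769ms=16/5b +153.846ms=2/5b
6) 1384.615ms=18/5b +153.846ms=2/5b
7) 1538.462ms=4b +576.923ms=3/2b
8) 2115.385ms=11/2b +192.308ms=1/2b
Σ=6b of 6 (156bpm 2/4) — PASS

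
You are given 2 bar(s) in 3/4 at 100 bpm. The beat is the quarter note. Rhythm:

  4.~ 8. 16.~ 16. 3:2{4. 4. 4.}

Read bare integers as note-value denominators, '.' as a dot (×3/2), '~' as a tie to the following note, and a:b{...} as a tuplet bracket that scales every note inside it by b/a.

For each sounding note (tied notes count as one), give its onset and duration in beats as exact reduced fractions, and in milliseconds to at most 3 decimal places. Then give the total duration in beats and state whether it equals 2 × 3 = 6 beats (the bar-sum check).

1) 0.0ms=0b +1350.0ms=9/4b
2) 1350.0ms=9/4b +450.0ms=3/4b
3) 1800.0ms=3b +600.0ms=1b
4) 2400.0ms=4b +600.0ms=1b
5) 3000.0ms=5b +600.0ms=1b
Σ=6b of 6 (100bpm 3/4) — PASS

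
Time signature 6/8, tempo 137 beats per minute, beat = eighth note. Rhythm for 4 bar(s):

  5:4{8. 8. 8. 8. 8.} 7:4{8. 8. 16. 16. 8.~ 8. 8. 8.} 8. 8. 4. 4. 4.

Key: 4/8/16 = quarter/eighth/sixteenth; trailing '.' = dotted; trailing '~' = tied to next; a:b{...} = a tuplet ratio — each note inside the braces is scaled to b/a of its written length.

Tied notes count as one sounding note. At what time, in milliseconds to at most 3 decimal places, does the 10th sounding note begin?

1. 0.0ms @ 0 + 525.547ms (6/5)
2. 525.547ms @ 6/5 + 525.547ms (6/5)
3. 1051.095ms @ 12/5 + 525.547ms (6/5)
4. 1576.642ms @ 18/5 + 525.547ms (6/5)
5. 2102.19ms @ 24/5 + 525.547ms (6/5)
6. 2627.737ms @ 6 + 375.391ms (6/7)
7. 3003.128ms @ 48/7 + 375.391ms (6/7)
8. 3378.519ms @ 54/7 + 187.696ms (3/7)
9. 3566.215ms @ 57/7 + 187.696ms (3/7)
10. 3753.91ms @ 60/7 + 750.782ms (12/7)
11. 4504.692ms @ 72/7 + 375.391ms (6/7)
12. 4880.083ms @ 78/7 + 375.391ms (6/7)
13. 5255.474ms @ 12 + 656.934ms (3/2)
14. 5912.409ms @ 27/2 + 656.934ms (3/2)
15. 6569.343ms @ 15 + 1313.869ms (3)
16. 7883.212ms @ 18 + 1313.869ms (3)
17. 9197.08ms @ 21 + 1313.869ms (3)

note 10 onset = 60/7b = 3753.91ms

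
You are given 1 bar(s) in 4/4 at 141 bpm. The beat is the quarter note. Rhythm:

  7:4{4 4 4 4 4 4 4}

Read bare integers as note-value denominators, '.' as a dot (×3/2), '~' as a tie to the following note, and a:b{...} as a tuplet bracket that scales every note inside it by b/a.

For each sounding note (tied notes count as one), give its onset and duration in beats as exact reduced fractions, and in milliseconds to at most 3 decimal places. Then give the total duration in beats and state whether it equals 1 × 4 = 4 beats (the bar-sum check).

1) 0.0ms=0b +243.161ms=4/7b
2) 243.161ms=4/7b +243.161ms=4/7b
3) 486.322ms=8/7b +243.161ms=4/7b
4) 729.483ms=12/7b +243.161ms=4/7b
5) 972.644ms=16/7b +243.161ms=4/7b
6) 1215.805ms=20/7b +243.161ms=4/7b
7) 1458.967ms=24/7b +243.161ms=4/7b
Σ=4b of 4 (141bpm 4/4) — PASS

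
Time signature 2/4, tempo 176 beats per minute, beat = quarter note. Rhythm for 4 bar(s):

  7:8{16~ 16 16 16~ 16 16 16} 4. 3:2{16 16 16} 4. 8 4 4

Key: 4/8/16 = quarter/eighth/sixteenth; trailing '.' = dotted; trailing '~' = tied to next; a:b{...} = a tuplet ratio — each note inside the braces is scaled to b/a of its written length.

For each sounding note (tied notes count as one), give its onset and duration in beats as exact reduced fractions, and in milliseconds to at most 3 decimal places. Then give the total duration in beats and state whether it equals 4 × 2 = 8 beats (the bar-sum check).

1) 0.0ms=0b +194.805ms=4/7b
2) 194.805ms=4/7b +97.403ms=2/7b
3) 292.208ms=6/7b +194.805ms=4/7b
4) 487.013ms=10/7b +97.403ms=2/7b
5) 584.416ms=12/7b +97.403ms=2/7b
6) 681.818ms=2b +511.364ms=3/2b
7) 1193.182ms=7/2b +56.818ms=1/6b
8) 1250.0ms=11/3b +56.818ms=1/6b
9) 1306.818ms=23/6b +56.818ms=1/6b
10) 1363.636ms=4b +511.364ms=3/2b
11) 1875.0ms=11/2b +170.455ms=1/2b
12) 2045.455ms=6b +340.909ms=1b
13) 2386.364ms=7b +340.909ms=1b
Σ=8b of 8 (176bpm 2/4) — PASS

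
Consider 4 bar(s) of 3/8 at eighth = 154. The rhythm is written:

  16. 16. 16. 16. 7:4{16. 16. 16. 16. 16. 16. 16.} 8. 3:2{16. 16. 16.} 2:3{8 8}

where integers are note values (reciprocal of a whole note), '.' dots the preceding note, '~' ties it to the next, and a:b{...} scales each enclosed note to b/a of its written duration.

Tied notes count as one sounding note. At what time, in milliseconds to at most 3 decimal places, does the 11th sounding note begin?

note 11 onset = 39/7b = 2170.686ms

1. 0.0ms @ 0 + 292.208ms (3/4)
2. 292.208ms @ 3/4 + 292.208ms (3/4)
3. 584.416ms @ 3/2 + 292.208ms (3/4)
4. 876.623ms @ 9/4 + 292.208ms (3/4)
5. 1168.831ms @ 3 + 166.976ms (3/7)
6. 1335.807ms @ 24/7 + 166.976ms (3/7)
7. 1502.783ms @ 27/7 + 166.976ms (3/7)
8. 1669.759ms @ 30/7 + 166.976ms (3/7)
9. 1836.735ms @ 33/7 + 166.976ms (3/7)
10. 2003.711ms @ 36/7 + 166.976ms (3/7)
11. 2170.686ms @ 39/7 + 166.976ms (3/7)
12. 2337.662ms @ 6 + 584.416ms (3/2)
13. 2922.078ms @ 15/2 + 194.805ms (1/2)
14. 3116.883ms @ 8 + 194.805ms (1/2)
15. 3311.688ms @ 17/2 + 194.805ms (1/2)
16. 3506.494ms @ 9 + 584.416ms (3/2)
17. 4090.909ms @ 21/2 + 584.416ms (3/2)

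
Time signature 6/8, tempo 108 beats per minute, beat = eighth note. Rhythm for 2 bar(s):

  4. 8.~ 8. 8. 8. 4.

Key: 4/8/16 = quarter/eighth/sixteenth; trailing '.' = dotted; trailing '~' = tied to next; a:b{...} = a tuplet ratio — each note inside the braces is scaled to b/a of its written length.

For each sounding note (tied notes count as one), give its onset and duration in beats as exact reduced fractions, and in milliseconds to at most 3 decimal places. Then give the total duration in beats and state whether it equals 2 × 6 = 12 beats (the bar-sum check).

1) 0.0ms=0b +1666.667ms=3b
2) 1666.667ms=3b +1666.667ms=3b
3) 3333.333ms=6b +833.333ms=3/2b
4) 4166.667ms=15/2b +833.333ms=3/2b
5) 5000.0ms=9b +1666.667ms=3b
Σ=12b of 12 (108bpm 6/8) — PASS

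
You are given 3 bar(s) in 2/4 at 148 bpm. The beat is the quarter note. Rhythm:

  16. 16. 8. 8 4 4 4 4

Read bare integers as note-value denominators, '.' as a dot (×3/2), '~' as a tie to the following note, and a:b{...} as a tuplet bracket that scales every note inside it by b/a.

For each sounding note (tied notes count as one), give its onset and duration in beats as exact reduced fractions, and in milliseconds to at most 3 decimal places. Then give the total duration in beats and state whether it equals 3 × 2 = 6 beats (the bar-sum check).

1) 0.0ms=0b +152.027ms=3/8b
2) 152.027ms=3/8b +152.027ms=3/8b
3) 304.054ms=3/4b +304.054ms=3/4b
4) 608.108ms=3/2b +202.703ms=1/2b
5) 810.811ms=2b +405.405ms=1b
6) 1216.216ms=3b +405.405ms=1b
7) 1621.622ms=4b +405.405ms=1b
8) 2027.027ms=5b +405.405ms=1b
Σ=6b of 6 (148bpm 2/4) — PASS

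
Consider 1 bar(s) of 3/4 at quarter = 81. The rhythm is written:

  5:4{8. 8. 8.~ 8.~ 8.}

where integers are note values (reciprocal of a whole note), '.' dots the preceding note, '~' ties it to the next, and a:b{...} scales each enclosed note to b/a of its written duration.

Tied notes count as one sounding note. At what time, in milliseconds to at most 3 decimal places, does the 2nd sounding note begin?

note 2 onset = 3/5b = 444.444ms

1. 0.0ms @ 0 + 444.444ms (3/5)
2. 444.444ms @ 3/5 + 444.444ms (3/5)
3. 888.889ms @ 6/5 + 1333.333ms (9/5)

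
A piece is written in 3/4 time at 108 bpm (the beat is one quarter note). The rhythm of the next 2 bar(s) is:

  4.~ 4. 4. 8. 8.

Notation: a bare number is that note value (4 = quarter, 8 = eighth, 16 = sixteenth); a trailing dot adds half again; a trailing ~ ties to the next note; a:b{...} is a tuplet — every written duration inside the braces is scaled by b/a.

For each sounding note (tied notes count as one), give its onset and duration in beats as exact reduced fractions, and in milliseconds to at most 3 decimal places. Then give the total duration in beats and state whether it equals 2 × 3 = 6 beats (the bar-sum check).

1) 0.0ms=0b +1666.667ms=3b
2) 1666.667ms=3b +833.333ms=3/2b
3) 2500.0ms=9/2b +416.667ms=3/4b
4) 2916.667ms=21/4b +416.667ms=3/4b
Σ=6b of 6 (108bpm 3/4) — PASS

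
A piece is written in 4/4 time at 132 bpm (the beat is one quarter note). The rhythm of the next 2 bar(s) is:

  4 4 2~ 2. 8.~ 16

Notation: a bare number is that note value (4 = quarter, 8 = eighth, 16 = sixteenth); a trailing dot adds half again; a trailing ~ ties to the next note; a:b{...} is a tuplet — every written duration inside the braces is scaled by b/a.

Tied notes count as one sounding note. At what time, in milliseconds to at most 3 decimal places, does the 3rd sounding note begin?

note 3 onset = 2b = 909.091ms

1. 0.0ms @ 0 + 454.545ms (1)
2. 454.545ms @ 1 + 454.545ms (1)
3. 909.091ms @ 2 + 2272.727ms (5)
4. 3181.818ms @ 7 + 454.545ms (1)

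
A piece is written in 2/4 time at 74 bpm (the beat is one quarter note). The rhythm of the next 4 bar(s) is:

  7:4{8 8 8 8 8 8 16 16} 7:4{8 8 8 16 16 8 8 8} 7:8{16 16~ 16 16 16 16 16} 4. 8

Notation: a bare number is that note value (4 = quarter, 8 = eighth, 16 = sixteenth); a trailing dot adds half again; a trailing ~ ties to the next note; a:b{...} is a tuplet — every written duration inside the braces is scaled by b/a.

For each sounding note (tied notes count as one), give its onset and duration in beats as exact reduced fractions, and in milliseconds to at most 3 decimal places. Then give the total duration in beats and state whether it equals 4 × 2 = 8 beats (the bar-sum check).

1) 0.0ms=0b +231.66ms=2/7b
2) 231.66ms=2/7b +231.66ms=2/7b
3) 463.32ms=4/7b +231.66ms=2/7b
4) 694.981ms=6/7b +231.66ms=2/7b
5) 926.641ms=8/7b +231.66ms=2/7b
6) 1158.301ms=10/7b +231.66ms=2/7b
7) 1389.961ms=12/7b +115.83ms=1/7b
8) 1505.792ms=13/7b +115.83ms=1/7b
9) 1621.622ms=2b +231.66ms=2/7b
10) 1853.282ms=16/7b +231.66ms=2/7b
11) 2084.942ms=18/7b +231.66ms=2/7b
12) 2316.602ms=20/7b +115.83ms=1/7b
13) 2432.432ms=3b +115.83ms=1/7b
14) 2548.263ms=22/7b +231.66ms=2/7b
15) 2779.923ms=24/7b +231.66ms=2/7b
16) 3011.583ms=26/7b +231.66ms=2/7b
17) 3243.243ms=4b +231.66ms=2/7b
18) 3474.903ms=30/7b +463.32ms=4/7b
19) 3938.224ms=34/7b +231.66ms=2/7b
20) 4169.884ms=36/7b +231.66ms=2/7b
21) 4401.544ms=38/7b +231.66ms=2/7b
22) 4633.205ms=40/7b +231.66ms=2/7b
23) 4864.865ms=6b +1216.216ms=3/2b
24) 6081.081ms=15/2b +405.405ms=1/2b
Σ=8b of 8 (74bpm 2/4) — PASS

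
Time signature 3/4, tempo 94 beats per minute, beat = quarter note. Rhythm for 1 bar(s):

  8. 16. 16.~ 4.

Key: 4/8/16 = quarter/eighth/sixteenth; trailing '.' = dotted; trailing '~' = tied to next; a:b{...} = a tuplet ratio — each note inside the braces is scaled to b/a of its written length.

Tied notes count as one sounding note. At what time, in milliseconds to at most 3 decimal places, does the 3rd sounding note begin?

1. 0.0ms @ 0 + 478.723ms (3/4)
2. 478.723ms @ 3/4 + 239.362ms (3/8)
3. 718.085ms @ 9/8 + 1196.809ms (15/8)

note 3 onset = 9/8b = 718.085ms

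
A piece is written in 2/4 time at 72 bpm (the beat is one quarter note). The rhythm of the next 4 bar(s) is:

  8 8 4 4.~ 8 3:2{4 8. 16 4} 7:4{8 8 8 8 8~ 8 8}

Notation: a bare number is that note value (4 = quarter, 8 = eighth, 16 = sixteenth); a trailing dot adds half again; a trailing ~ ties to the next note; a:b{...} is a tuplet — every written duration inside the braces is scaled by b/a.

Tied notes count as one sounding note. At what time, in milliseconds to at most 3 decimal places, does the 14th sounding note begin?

note 14 onset = 54/7b = 6428.571ms

1. 0.0ms @ 0 + 416.667ms (1/2)
2. 416.667ms @ 1/2 + 416.667ms (1/2)
3. 833.333ms @ 1 + 833.333ms (1)
4. 1666.667ms @ 2 + 1666.667ms (2)
5. 3333.333ms @ 4 + 555.556ms (2/3)
6. 3888.889ms @ 14/3 + 416.667ms (1/2)
7. 4305.556ms @ 31/6 + 138.889ms (1/6)
8. 4444.444ms @ 16/3 + 555.556ms (2/3)
9. 5000.0ms @ 6 + 238.095ms (2/7)
10. 5238.095ms @ 44/7 + 238.095ms (2/7)
11. 5476.19ms @ 46/7 + 238.095ms (2/7)
12. 5714.286ms @ 48/7 + 238.095ms (2/7)
13. 5952.381ms @ 50/7 + 476.19ms (4/7)
14. 6428.571ms @ 54/7 + 238.095ms (2/7)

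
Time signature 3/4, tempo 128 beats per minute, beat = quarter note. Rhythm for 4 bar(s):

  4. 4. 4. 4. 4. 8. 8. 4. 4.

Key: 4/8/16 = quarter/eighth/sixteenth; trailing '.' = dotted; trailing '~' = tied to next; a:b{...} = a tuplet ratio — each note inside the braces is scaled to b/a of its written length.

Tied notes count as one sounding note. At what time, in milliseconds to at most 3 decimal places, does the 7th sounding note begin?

1. 0.0ms @ 0 + 703.125ms (3/2)
2. 703.125ms @ 3/2 + 703.125ms (3/2)
3. 1406.25ms @ 3 + 703.125ms (3/2)
4. 2109.375ms @ 9/2 + 703.125ms (3/2)
5. 2812.5ms @ 6 + 703.125ms (3/2)
6. 3515.625ms @ 15/2 + 351.562ms (3/4)
7. 3867.188ms @ 33/4 + 351.562ms (3/4)
8. 4218.75ms @ 9 + 703.125ms (3/2)
9. 4921.875ms @ 21/2 + 703.125ms (3/2)

note 7 onset = 33/4b = 3867.188ms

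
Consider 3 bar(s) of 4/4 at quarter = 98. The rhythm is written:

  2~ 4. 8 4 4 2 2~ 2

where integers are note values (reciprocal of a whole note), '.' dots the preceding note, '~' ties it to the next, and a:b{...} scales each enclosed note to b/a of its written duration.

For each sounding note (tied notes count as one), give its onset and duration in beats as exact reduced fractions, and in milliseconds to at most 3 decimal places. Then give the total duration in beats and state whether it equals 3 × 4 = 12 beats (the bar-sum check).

1) 0.0ms=0b +2142.857ms=7/2b
2) 2142.857ms=7/2b +306.122ms=1/2b
3) 2448.98ms=4b +612.245ms=1b
4) 3061.224ms=5b +612.245ms=1b
5) 3673.469ms=6b +1224.49ms=2b
6) 4897.959ms=8b +2448.98ms=4b
Σ=12b of 12 (98bpm 4/4) — PASS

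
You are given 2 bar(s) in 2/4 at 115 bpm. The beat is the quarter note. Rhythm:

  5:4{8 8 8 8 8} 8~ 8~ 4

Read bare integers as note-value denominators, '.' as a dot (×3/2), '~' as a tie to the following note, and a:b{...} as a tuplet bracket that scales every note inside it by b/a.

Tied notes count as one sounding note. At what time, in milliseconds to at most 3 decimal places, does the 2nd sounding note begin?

note 2 onset = 2/5b = 208.696ms

1. 0.0ms @ 0 + 208.696ms (2/5)
2. 208.696ms @ 2/5 + 208.696ms (2/5)
3. 417.391ms @ 4/5 + 208.696ms (2/5)
4. 626.087ms @ 6/5 + 208.696ms (2/5)
5. 834.783ms @ 8/5 + 208.696ms (2/5)
6. 1043.478ms @ 2 + 1043.478ms (2)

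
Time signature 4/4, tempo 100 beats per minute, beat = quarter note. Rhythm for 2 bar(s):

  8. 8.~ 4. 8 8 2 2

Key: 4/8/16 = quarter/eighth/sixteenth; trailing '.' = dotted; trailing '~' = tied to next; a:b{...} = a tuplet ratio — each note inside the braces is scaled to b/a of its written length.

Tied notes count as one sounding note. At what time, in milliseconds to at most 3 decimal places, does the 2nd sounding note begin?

1. 0.0ms @ 0 + 450.0ms (3/4)
2. 450.0ms @ 3/4 + 1350.0ms (9/4)
3. 1800.0ms @ 3 + 300.0ms (1/2)
4. 2100.0ms @ 7/2 + 300.0ms (1/2)
5. 2400.0ms @ 4 + 1200.0ms (2)
6. 3600.0ms @ 6 + 1200.0ms (2)

note 2 onset = 3/4b = 450.0ms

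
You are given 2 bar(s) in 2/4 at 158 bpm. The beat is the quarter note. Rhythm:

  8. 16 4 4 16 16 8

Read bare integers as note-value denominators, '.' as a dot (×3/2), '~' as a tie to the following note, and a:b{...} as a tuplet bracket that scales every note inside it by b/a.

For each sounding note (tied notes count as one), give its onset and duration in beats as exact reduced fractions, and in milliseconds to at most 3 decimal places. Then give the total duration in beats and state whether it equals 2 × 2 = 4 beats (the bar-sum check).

1) 0.0ms=0b +284.81ms=3/4b
2) 284.81ms=3/4b +94.937ms=1/4b
3) 379.747ms=1b +379.747ms=1b
4) 759.494ms=2b +379.747ms=1b
5) 1139.241ms=3b +94.937ms=1/4b
6) 1234.177ms=13/4b +94.937ms=1/4b
7) 1329.114ms=7/2b +189.873ms=1/2b
Σ=4b of 4 (158bpm 2/4) — PASS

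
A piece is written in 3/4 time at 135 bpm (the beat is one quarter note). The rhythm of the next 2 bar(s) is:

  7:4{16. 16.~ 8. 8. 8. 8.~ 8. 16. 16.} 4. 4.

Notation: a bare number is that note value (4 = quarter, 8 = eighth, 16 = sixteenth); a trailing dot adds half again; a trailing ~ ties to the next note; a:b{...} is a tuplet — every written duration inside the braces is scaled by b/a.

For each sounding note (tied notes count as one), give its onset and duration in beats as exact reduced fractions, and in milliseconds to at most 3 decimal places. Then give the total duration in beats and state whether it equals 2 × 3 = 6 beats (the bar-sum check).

1) 0.0ms=0b +95.238ms=3/14b
2) 95.238ms=3/14b +285.714ms=9/14b
3) 380.952ms=6/7b +190.476ms=3/7b
4) 571.429ms=9/7b +190.476ms=3/7b
5) 761.905ms=12/7b +380.952ms=6/7b
6) 1142.857ms=18/7b +95.238ms=3/14b
7) 1238.095ms=39/14b +95.238ms=3/14b
8) 1333.333ms=3b +666.667ms=3/2b
9) 2000.0ms=9/2b +666.667ms=3/2b
Σ=6b of 6 (135bpm 3/4) — PASS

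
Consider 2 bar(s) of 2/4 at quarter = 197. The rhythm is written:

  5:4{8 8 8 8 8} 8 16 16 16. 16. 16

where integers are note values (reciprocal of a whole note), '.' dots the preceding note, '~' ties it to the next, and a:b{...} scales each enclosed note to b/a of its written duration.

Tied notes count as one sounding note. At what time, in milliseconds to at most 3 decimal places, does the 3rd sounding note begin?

1. 0.0ms @ 0 + 121.827ms (2/5)
2. 121.827ms @ 2/5 + 121.827ms (2/5)
3. 243.655ms @ 4/5 + 121.827ms (2/5)
4. 365.482ms @ 6/5 + 121.827ms (2/5)
5. 487.31ms @ 8/5 + 121.827ms (2/5)
6. 609.137ms @ 2 + 152.284ms (1/2)
7. 761.421ms @ 5/2 + 76.142ms (1/4)
8. 837.563ms @ 11/4 + 76.142ms (1/4)
9. 913.706ms @ 3 + 114.213ms (3/8)
10. 1027.919ms @ 27/8 + 114.213ms (3/8)
11. 1142.132ms @ 15/4 + 76.142ms (1/4)

note 3 onset = 4/5b = 243.655ms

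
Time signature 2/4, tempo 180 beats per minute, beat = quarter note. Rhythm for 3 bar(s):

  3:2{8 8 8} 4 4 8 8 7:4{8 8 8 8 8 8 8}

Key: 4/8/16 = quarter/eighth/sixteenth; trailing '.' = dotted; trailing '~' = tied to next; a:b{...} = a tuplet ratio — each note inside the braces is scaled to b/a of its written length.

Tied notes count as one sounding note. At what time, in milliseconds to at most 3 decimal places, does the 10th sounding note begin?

1. 0.0ms @ 0 + 111.111ms (1/3)
2. 111.111ms @ 1/3 + 111.111ms (1/3)
3. 222.222ms @ 2/3 + 111.111ms (1/3)
4. 333.333ms @ 1 + 333.333ms (1)
5. 666.667ms @ 2 + 333.333ms (1)
6. 1000.0ms @ 3 + 166.667ms (1/2)
7. 1166.667ms @ 7/2 + 166.667ms (1/2)
8. 1333.333ms @ 4 + 95.238ms (2/7)
9. 1428.571ms @ 30/7 + 95.238ms (2/7)
10. 1523.81ms @ 32/7 + 95.238ms (2/7)
11. 1619.048ms @ 34/7 + 95.238ms (2/7)
12. 1714.286ms @ 36/7 + 95.238ms (2/7)
13. 1809.524ms @ 38/7 + 95.238ms (2/7)
14. 1904.762ms @ 40/7 + 95.238ms (2/7)

note 10 onset = 32/7b = 1523.81ms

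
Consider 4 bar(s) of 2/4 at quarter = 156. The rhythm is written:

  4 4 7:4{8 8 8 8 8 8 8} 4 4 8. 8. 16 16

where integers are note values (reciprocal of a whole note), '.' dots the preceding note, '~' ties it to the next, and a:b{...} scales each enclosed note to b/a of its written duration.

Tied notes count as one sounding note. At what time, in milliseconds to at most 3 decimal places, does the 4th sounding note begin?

1. 0.0ms @ 0 + 384.615ms (1)
2. 384.615ms @ 1 + 384.615ms (1)
3. 769.231ms @ 2 + 109.89ms (2/7)
4. 879.121ms @ 16/7 + 109.89ms (2/7)
5. 989.011ms @ 18/7 + 109.89ms (2/7)
6. 1098.901ms @ 20/7 + 109.89ms (2/7)
7. 1208.791ms @ 22/7 + 109.89ms (2/7)
8. 1318.681ms @ 24/7 + 109.89ms (2/7)
9. 1428.571ms @ 26/7 + 109.89ms (2/7)
10. 1538.462ms @ 4 + 384.615ms (1)
11. 1923.077ms @ 5 + 384.615ms (1)
12. 2307.692ms @ 6 + 288.462ms (3/4)
13. 2596.154ms @ 27/4 + 288.462ms (3/4)
14. 2884.615ms @ 15/2 + 96.154ms (1/4)
15. 2980.769ms @ 31/4 + 96.154ms (1/4)

note 4 onset = 16/7b = 879.121ms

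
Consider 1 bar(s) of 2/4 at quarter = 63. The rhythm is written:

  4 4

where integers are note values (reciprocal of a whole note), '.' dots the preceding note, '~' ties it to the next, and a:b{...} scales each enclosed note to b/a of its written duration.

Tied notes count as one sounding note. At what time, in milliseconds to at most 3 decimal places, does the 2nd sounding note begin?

1. 0.0ms @ 0 + 952.381ms (1)
2. 952.381ms @ 1 + 952.381ms (1)

note 2 onset = 1b = 952.381ms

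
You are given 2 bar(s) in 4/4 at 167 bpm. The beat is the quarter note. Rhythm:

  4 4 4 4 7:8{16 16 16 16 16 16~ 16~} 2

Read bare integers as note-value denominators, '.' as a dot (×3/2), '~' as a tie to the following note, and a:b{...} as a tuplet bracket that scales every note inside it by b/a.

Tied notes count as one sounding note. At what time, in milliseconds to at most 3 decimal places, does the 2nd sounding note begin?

1. 0.0ms @ 0 + 359.281ms (1)
2. 359.281ms @ 1 + 359.281ms (1)
3. 718.563ms @ 2 + 359.281ms (1)
4. 1077.844ms @ 3 + 359.281ms (1)
5. 1437.126ms @ 4 + 102.652ms (2/7)
6. 1539.778ms @ 30/7 + 102.652ms (2/7)
7. 1642.429ms @ 32/7 + 102.652ms (2/7)
8. 1745.081ms @ 34/7 + 102.652ms (2/7)
9. 1847.733ms @ 36/7 + 102.652ms (2/7)
10. 1950.385ms @ 38/7 + 923.867ms (18/7)

note 2 onset = 1b = 359.281ms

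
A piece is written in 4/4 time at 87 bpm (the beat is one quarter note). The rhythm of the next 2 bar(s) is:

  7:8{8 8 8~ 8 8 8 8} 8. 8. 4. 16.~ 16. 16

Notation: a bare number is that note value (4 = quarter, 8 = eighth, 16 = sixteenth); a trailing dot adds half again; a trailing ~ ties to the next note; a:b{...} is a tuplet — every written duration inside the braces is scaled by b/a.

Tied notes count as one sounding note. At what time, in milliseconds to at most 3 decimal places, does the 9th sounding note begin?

1. 0.0ms @ 0 + 394.089ms (4/7)
2. 394.089ms @ 4/7 + 394.089ms (4/7)
3. 788.177ms @ 8/7 + 788.177ms (8/7)
4. 1576.355ms @ 16/7 + 394.089ms (4/7)
5. 1970.443ms @ 20/7 + 394.089ms (4/7)
6. 2364.532ms @ 24/7 + 394.089ms (4/7)
7. 2758.621ms @ 4 + 517.241ms (3/4)
8. 3275.862ms @ 19/4 + 517.241ms (3/4)
9. 3793.103ms @ 11/2 + 1034.483ms (3/2)
10. 4827.586ms @ 7 + 517.241ms (3/4)
11. 5344.828ms @ 31/4 + 172.414ms (1/4)

note 9 onset = 11/2b = 3793.103ms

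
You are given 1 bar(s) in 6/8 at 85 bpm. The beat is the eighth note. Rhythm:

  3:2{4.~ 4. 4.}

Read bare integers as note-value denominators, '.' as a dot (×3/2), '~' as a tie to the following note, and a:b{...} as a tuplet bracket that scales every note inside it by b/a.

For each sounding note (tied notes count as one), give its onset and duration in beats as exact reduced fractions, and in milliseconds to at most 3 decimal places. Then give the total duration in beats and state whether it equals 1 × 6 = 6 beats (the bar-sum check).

1) 0.0ms=0b +2823.529ms=4b
2) 2823.529ms=4b +1411.765ms=2b
Σ=6b of 6 (85bpm 6/8) — PASS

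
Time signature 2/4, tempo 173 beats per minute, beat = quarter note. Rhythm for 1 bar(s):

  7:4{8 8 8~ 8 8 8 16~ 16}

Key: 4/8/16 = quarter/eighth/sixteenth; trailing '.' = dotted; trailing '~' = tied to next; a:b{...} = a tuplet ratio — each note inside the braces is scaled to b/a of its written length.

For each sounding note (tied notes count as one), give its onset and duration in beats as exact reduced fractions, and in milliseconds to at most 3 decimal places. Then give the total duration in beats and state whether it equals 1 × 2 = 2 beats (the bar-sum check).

1) 0.0ms=0b +99.092ms=2/7b
2) 99.092ms=2/7b +99.092ms=2/7b
3) 198.183ms=4/7b +198.183ms=4/7b
4) 396.367ms=8/7b +99.092ms=2/7b
5) 495.458ms=10/7b +99.092ms=2/7b
6) 594.55ms=12/7b +99.092ms=2/7b
Σ=2b of 2 (173bpm 2/4) — PASS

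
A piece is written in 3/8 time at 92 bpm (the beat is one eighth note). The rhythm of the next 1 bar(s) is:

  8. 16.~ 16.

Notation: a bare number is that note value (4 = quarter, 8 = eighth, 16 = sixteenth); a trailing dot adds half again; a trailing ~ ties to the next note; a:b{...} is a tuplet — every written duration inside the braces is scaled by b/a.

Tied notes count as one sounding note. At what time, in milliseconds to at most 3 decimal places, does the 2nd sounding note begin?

1. 0.0ms @ 0 + 978.261ms (3/2)
2. 978.261ms @ 3/2 + 978.261ms (3/2)

note 2 onset = 3/2b = 978.261ms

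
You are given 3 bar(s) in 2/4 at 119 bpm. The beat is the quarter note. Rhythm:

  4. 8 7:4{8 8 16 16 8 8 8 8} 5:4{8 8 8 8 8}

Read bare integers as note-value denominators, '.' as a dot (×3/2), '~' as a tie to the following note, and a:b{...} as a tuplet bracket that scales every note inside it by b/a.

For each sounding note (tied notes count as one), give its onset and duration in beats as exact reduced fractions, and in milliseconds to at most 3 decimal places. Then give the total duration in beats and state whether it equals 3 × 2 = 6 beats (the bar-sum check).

1) 0.0ms=0b +756.303ms=3/2b
2) 756.303ms=3/2b +252.101ms=1/2b
3) 1008.403ms=2b +144.058ms=2/7b
4) 1152.461ms=16/7b +144.058ms=2/7b
5) 1296.519ms=18/7b +72.029ms=1/7b
6) 1368.547ms=19/7b +72.029ms=1/7b
7) 1440.576ms=20/7b +144.058ms=2/7b
8) 1584.634ms=22/7b +144.058ms=2/7b
9) 1728.691ms=24/7b +144.058ms=2/7b
10) 1872.749ms=26/7b +144.058ms=2/7b
11) 2016.807ms=4b +201.681ms=2/5b
12) 2218.487ms=22/5b +201.681ms=2/5b
13) 2420.168ms=24/5b +201.681ms=2/5b
14) 2621.849ms=26/5b +201.681ms=2/5b
15) 2823.529ms=28/5b +201.681ms=2/5b
Σ=6b of 6 (119bpm 2/4) — PASS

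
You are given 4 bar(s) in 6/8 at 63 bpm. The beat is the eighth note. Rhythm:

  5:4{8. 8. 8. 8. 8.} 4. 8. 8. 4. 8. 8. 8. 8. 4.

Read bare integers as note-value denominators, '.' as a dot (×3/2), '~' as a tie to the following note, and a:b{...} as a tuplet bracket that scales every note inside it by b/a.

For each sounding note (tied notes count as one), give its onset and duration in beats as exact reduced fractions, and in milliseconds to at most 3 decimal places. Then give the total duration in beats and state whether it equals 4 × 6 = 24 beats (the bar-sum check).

1) 0.0ms=0b +1142.857ms=6/5b
2) 1142.857ms=6/5b +1142.857ms=6/5b
3) 2285.714ms=12/5b +1142.857ms=6/5b
4) 3428.571ms=18/5b +1142.857ms=6/5b
5) 4571.429ms=24/5b +1142.857ms=6/5b
6) 5714.286ms=6b +2857.143ms=3b
7) 8571.429ms=9b +1428.571ms=3/2b
8) 10000.0ms=21/2b +1428.571ms=3/2b
9) 11428.571ms=12b +2857.143ms=3b
10) 14285.714ms=15b +1428.571ms=3/2b
11) 15714.286ms=33/2b +1428.571ms=3/2b
12) 17142.857ms=18b +1428.571ms=3/2b
13) 18571.429ms=39/2b +1428.571ms=3/2b
14) 20000.0ms=21b +2857.143ms=3b
Σ=24b of 24 (63bpm 6/8) — PASS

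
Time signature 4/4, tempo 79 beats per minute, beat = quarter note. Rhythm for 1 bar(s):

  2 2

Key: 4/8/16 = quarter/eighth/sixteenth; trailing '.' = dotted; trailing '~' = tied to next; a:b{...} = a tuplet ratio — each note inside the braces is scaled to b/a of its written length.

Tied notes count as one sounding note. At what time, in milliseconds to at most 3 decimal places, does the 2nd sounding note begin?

1. 0.0ms @ 0 + 1518.987ms (2)
2. 1518.987ms @ 2 + 1518.987ms (2)

note 2 onset = 2b = 1518.987ms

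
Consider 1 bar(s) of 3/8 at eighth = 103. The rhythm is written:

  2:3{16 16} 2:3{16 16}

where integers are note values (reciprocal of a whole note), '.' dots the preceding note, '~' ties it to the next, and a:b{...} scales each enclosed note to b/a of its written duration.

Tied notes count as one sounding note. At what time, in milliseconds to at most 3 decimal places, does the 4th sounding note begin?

1. 0.0ms @ 0 + 436.893ms (3/4)
2. 436.893ms @ 3/4 + 436.893ms (3/4)
3. 873.786ms @ 3/2 + 436.893ms (3/4)
4. 1310.68ms @ 9/4 + 436.893ms (3/4)

note 4 onset = 9/4b = 1310.68ms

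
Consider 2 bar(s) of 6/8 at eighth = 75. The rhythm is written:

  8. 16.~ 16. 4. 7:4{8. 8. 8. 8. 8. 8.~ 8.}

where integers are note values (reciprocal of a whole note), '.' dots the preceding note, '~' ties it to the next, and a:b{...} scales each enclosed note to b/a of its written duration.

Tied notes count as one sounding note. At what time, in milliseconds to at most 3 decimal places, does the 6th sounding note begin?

note 6 onset = 54/7b = 6171.429ms

1. 0.0ms @ 0 + 1200.0ms (3/2)
2. 1200.0ms @ 3/2 + 1200.0ms (3/2)
3. 2400.0ms @ 3 + 2400.0ms (3)
4. 4800.0ms @ 6 + 685.714ms (6/7)
5. 5485.714ms @ 48/7 + 685.714ms (6/7)
6. 6171.429ms @ 54/7 + 685.714ms (6/7)
7. 6857.143ms @ 60/7 + 685.714ms (6/7)
8. 7542.857ms @ 66/7 + 685.714ms (6/7)
9. 8228.571ms @ 72/7 + 1371.429ms (12/7)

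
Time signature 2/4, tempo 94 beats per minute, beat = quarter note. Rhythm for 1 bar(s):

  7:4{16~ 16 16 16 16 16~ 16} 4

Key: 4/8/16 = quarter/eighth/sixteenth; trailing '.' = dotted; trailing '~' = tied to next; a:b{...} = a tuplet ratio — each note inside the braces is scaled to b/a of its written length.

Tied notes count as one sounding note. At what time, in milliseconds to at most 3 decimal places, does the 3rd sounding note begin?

1. 0.0ms @ 0 + 182.371ms (2/7)
2. 182.371ms @ 2/7 + 91.185ms (1/7)
3. 273.556ms @ 3/7 + 91.185ms (1/7)
4. 364.742ms @ 4/7 + 91.185ms (1/7)
5. 455.927ms @ 5/7 + 182.371ms (2/7)
6. 638.298ms @ 1 + 638.298ms (1)

note 3 onset = 3/7b = 273.556ms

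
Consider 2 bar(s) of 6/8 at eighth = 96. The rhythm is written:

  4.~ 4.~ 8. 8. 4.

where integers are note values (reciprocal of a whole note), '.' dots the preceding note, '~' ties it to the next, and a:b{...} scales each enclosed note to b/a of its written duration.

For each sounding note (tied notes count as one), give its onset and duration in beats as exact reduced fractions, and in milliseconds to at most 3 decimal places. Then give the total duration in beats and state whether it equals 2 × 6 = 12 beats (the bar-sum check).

1) 0.0ms=0b +4687.5ms=15/2b
2) 4687.5ms=15/2b +937.5ms=3/2b
3) 5625.0ms=9b +1875.0ms=3b
Σ=12b of 12 (96bpm 6/8) — PASS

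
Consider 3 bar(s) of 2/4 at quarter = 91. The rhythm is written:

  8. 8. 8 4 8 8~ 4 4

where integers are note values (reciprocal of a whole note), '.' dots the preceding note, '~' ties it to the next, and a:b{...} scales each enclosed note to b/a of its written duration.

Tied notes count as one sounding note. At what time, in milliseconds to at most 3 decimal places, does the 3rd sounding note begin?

note 3 onset = 3/2b = 989.011ms

1. 0.0ms @ 0 + 494.505ms (3/4)
2. 494.505ms @ 3/4 + 494.505ms (3/4)
3. 989.011ms @ 3/2 + 329.67ms (1/2)
4. 1318.681ms @ 2 + 659.341ms (1)
5. 1978.022ms @ 3 + 329.67ms (1/2)
6. 2307.692ms @ 7/2 + 989.011ms (3/2)
7. 3296.703ms @ 5 + 659.341ms (1)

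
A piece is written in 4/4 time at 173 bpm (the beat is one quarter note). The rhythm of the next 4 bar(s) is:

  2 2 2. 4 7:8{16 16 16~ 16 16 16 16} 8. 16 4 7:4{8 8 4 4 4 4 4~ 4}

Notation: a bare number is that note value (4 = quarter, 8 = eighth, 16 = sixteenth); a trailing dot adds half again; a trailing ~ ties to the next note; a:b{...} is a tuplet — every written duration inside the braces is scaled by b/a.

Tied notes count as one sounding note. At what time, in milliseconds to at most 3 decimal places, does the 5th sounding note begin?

1. 0.0ms @ 0 + 693.642ms (2)
2. 693.642ms @ 2 + 693.642ms (2)
3. 1387.283ms @ 4 + 1040.462ms (3)
4. 2427.746ms @ 7 + 346.821ms (1)
5. 2774.566ms @ 8 + 99.092ms (2/7)
6. 2873.658ms @ 58/7 + 99.092ms (2/7)
7. 2972.75ms @ 60/7 + 198.183ms (4/7)
8. 3170.933ms @ 64/7 + 99.092ms (2/7)
9. 3270.025ms @ 66/7 + 99.092ms (2/7)
10. 3369.116ms @ 68/7 + 99.092ms (2/7)
11. 3468.208ms @ 10 + 260.116ms (3/4)
12. 3728.324ms @ 43/4 + 86.705ms (1/4)
13. 3815.029ms @ 11 + 346.821ms (1)
14. 4161.85ms @ 12 + 99.092ms (2/7)
15. 4260.941ms @ 86/7 + 99.092ms (2/7)
16. 4360.033ms @ 88/7 + 198.183ms (4/7)
17. 4558.216ms @ 92/7 + 198.183ms (4/7)
18. 4756.4ms @ 96/7 + 198.183ms (4/7)
19. 4954.583ms @ 100/7 + 198.183ms (4/7)
20. 5152.766ms @ 104/7 + 396.367ms (8/7)

note 5 onset = 8b = 2774.566ms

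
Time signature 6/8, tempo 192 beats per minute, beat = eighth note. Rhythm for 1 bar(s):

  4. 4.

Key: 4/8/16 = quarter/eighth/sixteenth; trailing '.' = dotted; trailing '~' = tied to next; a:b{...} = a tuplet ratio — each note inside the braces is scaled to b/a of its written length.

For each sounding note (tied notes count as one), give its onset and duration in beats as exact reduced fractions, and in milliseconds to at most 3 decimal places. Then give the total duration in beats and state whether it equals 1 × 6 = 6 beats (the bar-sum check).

1) 0.0ms=0b +937.5ms=3b
2) 937.5ms=3b +937.5ms=3b
Σ=6b of 6 (192bpm 6/8) — PASS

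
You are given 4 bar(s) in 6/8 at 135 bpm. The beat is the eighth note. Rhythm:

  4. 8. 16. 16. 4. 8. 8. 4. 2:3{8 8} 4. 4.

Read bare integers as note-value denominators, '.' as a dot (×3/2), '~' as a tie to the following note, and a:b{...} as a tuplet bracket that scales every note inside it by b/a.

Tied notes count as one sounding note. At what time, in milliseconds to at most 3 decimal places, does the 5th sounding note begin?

note 5 onset = 6b = 2666.667ms

1. 0.0ms @ 0 + 1333.333ms (3)
2. 1333.333ms @ 3 + 666.667ms (3/2)
3. 2000.0ms @ 9/2 + 333.333ms (3/4)
4. 2333.333ms @ 21/4 + 333.333ms (3/4)
5. 2666.667ms @ 6 + 1333.333ms (3)
6. 4000.0ms @ 9 + 666.667ms (3/2)
7. 4666.667ms @ 21/2 + 666.667ms (3/2)
8. 5333.333ms @ 12 + 1333.333ms (3)
9. 6666.667ms @ 15 + 666.667ms (3/2)
10. 7333.333ms @ 33/2 + 666.667ms (3/2)
11. 8000.0ms @ 18 + 1333.333ms (3)
12. 9333.333ms @ 21 + 1333.333ms (3)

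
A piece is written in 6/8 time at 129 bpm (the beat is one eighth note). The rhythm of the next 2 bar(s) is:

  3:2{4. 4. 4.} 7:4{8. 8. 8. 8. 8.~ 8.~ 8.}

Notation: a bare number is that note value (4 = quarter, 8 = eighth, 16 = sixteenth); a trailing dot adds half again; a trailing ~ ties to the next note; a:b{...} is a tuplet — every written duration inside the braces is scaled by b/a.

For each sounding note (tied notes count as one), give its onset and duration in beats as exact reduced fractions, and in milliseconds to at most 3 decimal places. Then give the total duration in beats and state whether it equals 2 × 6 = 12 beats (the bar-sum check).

1) 0.0ms=0b +930.233ms=2b
2) 930.233ms=2b +930.233ms=2b
3) 1860.465ms=4b +930.233ms=2b
4) 2790.698ms=6b +398.671ms=6/7b
5) 3189.369ms=48/7b +398.671ms=6/7b
6) 3588.04ms=54/7b +398.671ms=6/7b
7) 3986.711ms=60/7b +398.671ms=6/7b
8) 4385.382ms=66/7b +1196.013ms=18/7b
Σ=12b of 12 (129bpm 6/8) — PASS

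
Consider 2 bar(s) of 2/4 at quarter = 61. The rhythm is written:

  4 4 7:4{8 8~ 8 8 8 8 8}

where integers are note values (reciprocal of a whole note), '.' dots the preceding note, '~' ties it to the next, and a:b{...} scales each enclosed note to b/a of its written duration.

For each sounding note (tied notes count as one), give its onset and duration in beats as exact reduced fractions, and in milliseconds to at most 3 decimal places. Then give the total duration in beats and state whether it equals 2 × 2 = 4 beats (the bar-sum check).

1) 0.0ms=0b +983.607ms=1b
2) 983.607ms=1b +983.607ms=1b
3) 1967.213ms=2b +281.03ms=2/7b
4) 2248.244ms=16/7b +562.061ms=4/7b
5) 2810.304ms=20/7b +281.03ms=2/7b
6) 3091.335ms=22/7b +281.03ms=2/7b
7) 3372.365ms=24/7b +281.03ms=2/7b
8) 3653.396ms=26/7b +281.03ms=2/7b
Σ=4b of 4 (61bpm 2/4) — PASS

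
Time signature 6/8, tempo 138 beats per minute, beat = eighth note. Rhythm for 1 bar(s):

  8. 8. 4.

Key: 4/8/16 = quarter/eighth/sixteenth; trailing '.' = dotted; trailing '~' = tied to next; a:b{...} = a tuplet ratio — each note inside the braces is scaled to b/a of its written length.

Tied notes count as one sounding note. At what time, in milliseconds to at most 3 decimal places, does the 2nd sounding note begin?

1. 0.0ms @ 0 + 652.174ms (3/2)
2. 652.174ms @ 3/2 + 652.174ms (3/2)
3. 1304.348ms @ 3 + 1304.348ms (3)

note 2 onset = 3/2b = 652.174ms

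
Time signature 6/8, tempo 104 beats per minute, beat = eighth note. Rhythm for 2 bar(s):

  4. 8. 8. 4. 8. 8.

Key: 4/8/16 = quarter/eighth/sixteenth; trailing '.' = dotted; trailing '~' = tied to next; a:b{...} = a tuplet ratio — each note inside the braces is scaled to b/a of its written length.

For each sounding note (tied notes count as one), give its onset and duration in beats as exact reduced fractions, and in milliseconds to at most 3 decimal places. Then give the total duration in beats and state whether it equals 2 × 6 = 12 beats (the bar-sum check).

1) 0.0ms=0b +1730.769ms=3b
2) 1730.769ms=3b +865.385ms=3/2b
3) 2596.154ms=9/2b +865.385ms=3/2b
4) 3461.538ms=6b +1730.769ms=3b
5) 5192.308ms=9b +865.385ms=3/2b
6) 6057.692ms=21/2b +865.385ms=3/2b
Σ=12b of 12 (104bpm 6/8) — PASS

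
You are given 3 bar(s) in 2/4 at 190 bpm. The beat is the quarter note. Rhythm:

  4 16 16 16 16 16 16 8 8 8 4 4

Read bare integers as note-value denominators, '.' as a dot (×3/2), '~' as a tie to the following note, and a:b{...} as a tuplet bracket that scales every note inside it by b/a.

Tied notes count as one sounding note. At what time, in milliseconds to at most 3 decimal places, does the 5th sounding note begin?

1. 0.0ms @ 0 + 315.789ms (1)
2. 315.789ms @ 1 + 78.947ms (1/4)
3. 394.737ms @ 5/4 + 78.947ms (1/4)
4. 473.684ms @ 3/2 + 78.947ms (1/4)
5. 552.632ms @ 7/4 + 78.947ms (1/4)
6. 631.579ms @ 2 + 78.947ms (1/4)
7. 710.526ms @ 9/4 + 78.947ms (1/4)
8. 789.474ms @ 5/2 + 157.895ms (1/2)
9. 947.368ms @ 3 + 157.895ms (1/2)
10. 1105.263ms @ 7/2 + 157.895ms (1/2)
11. 1263.158ms @ 4 + 315.789ms (1)
12. 1578.947ms @ 5 + 315.789ms (1)

note 5 onset = 7/4b = 552.632ms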